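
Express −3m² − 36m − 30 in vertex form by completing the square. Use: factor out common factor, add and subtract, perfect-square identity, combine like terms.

−3(m + 6)² + 78

−3m² − 36m − 30
= −3(m² + 12m) − 30    [factor out -3 from the m-terms]
= −3(m² + 12m + 36 − 36) − 30    [add and subtract 36 inside the bracket]
= −3(m + 6)² + 108 − 30    [perfect-square identity]
= −3(m + 6)² + 78    [combine constants]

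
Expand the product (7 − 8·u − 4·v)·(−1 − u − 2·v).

(7 − 8·u − 4·v)·(−1 − u − 2·v)
= −7 − 7·u − 14·v + 8·u + 8·u² + 16·u·v + 4·v + 4·u·v + 8·v²    [distributive law]
= −7 + u − 10·v + 8·u² + 20·u·v + 8·v²    [combine like terms]

−7 + u − 10·v + 8·u² + 20·u·v + 8·v²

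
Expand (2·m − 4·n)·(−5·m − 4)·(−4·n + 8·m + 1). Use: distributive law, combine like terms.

(2·m − 4·n)·(−5·m − 4)·(−4·n + 8·m + 1)
= (−10·m² − 8·m + 20·m·n + 16·n)·(−4·n + 8·m + 1)    [distributive law]
= 40·m²·n − 80·m³ − 10·m² + 32·m·n − 64·m² − 8·m − 80·m·n² + 160·m²·n + 20·m·n − 64·n² + 128·m·n + 16·n    [distributive law]
= 200·m²·n − 80·m³ − 74·m² + 180·m·n − 8·m − 80·m·n² − 64·n² + 16·n    [combine like terms]

200·m²·n − 80·m³ − 74·m² + 180·m·n − 8·m − 80·m·n² − 64·n² + 16·n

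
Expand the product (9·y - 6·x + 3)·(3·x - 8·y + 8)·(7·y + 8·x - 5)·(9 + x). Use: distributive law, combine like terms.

237·x·y^2 - 51·x^2·y^2 + 4002·x^2·y + 474·x^3·y - 2448·x·y - 4536·y^3 - 504·x·y^3 + 6264·y^2 - 648·y - 1518·x^3 - 144·x^4 - 1611·x^2 + 3363·x - 1080

(9·y - 6·x + 3)·(3·x - 8·y + 8)·(7·y + 8·x - 5)·(9 + x)
= (27·x·y - 72·y^2 + 72·y - 18·x^2 + 48·x·y - 48·x + 9·x - 24·y + 24)·(7·y + 8·x - 5)·(9 + x)    [distributive law]
= (75·x·y - 72·y^2 + 48·y - 18·x^2 - 39·x + 24)·(7·y + 8·x - 5)·(9 + x)    [combine like terms]
= (525·x·y^2 + 600·x^2·y - 375·x·y - 504·y^3 - 576·x·y^2 + 360·y^2 + 336·y^2 + 384·x·y - 240·y - 126·x^2·y - 144·x^3 + 90·x^2 - 273·x·y - 312·x^2 + 195·x + 168·y + 192·x - 120)·(9 + x)    [distributive law]
= (-51·x·y^2 + 474·x^2·y - 264·x·y - 504·y^3 + 696·y^2 - 72·y - 144·x^3 - 222·x^2 + 387·x - 120)·(9 + x)    [combine like terms]
= -459·x·y^2 - 51·x^2·y^2 + 4266·x^2·y + 474·x^3·y - 2376·x·y - 264·x^2·y - 4536·y^3 - 504·x·y^3 + 6264·y^2 + 696·x·y^2 - 648·y - 72·x·y - 1296·x^3 - 144·x^4 - 1998·x^2 - 222·x^3 + 3483·x + 387·x^2 - 1080 - 120·x    [distributive law]
= 237·x·y^2 - 51·x^2·y^2 + 4002·x^2·y + 474·x^3·y - 2448·x·y - 4536·y^3 - 504·x·y^3 + 6264·y^2 - 648·y - 1518·x^3 - 144·x^4 - 1611·x^2 + 3363·x - 1080    [combine like terms]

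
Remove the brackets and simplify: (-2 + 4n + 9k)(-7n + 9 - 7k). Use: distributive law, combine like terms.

50n - 18 + 95k - 28n^2 - 91kn - 63k^2

(-2 + 4n + 9k)(-7n + 9 - 7k)
= 14n - 18 + 14k - 28n^2 + 36n - 28kn - 63kn + 81k - 63k^2    [distributive law]
= 50n - 18 + 95k - 28n^2 - 91kn - 63k^2    [combine like terms]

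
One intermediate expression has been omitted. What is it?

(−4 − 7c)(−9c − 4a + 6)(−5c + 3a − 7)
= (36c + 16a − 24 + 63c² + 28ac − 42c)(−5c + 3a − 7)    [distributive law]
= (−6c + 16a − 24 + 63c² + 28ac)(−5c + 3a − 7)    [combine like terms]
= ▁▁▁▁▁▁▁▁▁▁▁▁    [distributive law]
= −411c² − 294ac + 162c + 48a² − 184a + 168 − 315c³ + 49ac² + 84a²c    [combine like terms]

Applying distributive law to the line above:

30c² − 18ac + 42c − 80ac + 48a² − 112a + 120c − 72a + 168 − 315c³ + 189ac² − 441c² − 140ac² + 84a²c − 196ac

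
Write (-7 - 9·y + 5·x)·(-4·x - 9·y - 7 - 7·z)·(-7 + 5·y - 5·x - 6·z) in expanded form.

(-7 - 9·y + 5·x)·(-4·x - 9·y - 7 - 7·z)·(-7 + 5·y - 5·x - 6·z)
= (28·x + 63·y + 49 + 49·z + 36·x·y + 81·y² + 63·y + 63·y·z - 20·x² - 45·x·y - 35·x - 35·x·z)·(-7 + 5·y - 5·x - 6·z)    [distributive law]
= (-7·x + 126·y + 49 + 49·z - 9·x·y + 81·y² + 63·y·z - 20·x² - 35·x·z)·(-7 + 5·y - 5·x - 6·z)    [combine like terms]
= 49·x - 35·x·y + 35·x² + 42·x·z - 882·y + 630·y² - 630·x·y - 756·y·z - 343 + 245·y - 245·x - 294·z - 343·z + 245·y·z - 245·x·z - 294·z² + 63·x·y - 45·x·y² + 45·x²·y + 54·x·y·z - 567·y² + 405·y³ - 405·x·y² - 486·y²·z - 441·y·z + 315·y²·z - 315·x·y·z - 378·y·z² + 140·x² - 100·x²·y + 100·x³ + 120·x²·z + 245·x·z - 175·x·y·z + 175·x²·z + 210·x·z²    [distributive law]
= -196·x - 602·x·y + 175·x² + 42·x·z - 637·y + 63·y² - 952·y·z - 343 - 637·z - 294·z² - 450·x·y² - 55·x²·y - 436·x·y·z + 405·y³ - 171·y²·z - 378·y·z² + 100·x³ + 295·x²·z + 210·x·z²    [combine like terms]

-196·x - 602·x·y + 175·x² + 42·x·z - 637·y + 63·y² - 952·y·z - 343 - 637·z - 294·z² - 450·x·y² - 55·x²·y - 436·x·y·z + 405·y³ - 171·y²·z - 378·y·z² + 100·x³ + 295·x²·z + 210·x·z²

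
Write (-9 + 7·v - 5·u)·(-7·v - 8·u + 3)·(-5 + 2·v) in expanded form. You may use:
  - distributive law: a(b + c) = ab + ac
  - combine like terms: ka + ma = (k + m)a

(-9 + 7·v - 5·u)·(-7·v - 8·u + 3)·(-5 + 2·v)
= (63·v + 72·u - 27 - 49·v^2 - 56·u·v + 21·v + 35·u·v + 40·u^2 - 15·u)·(-5 + 2·v)    [distributive law]
= (84·v + 57·u - 27 - 49·v^2 - 21·u·v + 40·u^2)·(-5 + 2·v)    [combine like terms]
= -420·v + 168·v^2 - 285·u + 114·u·v + 135 - 54·v + 245·v^2 - 98·v^3 + 105·u·v - 42·u·v^2 - 200·u^2 + 80·u^2·v    [distributive law]
= -474·v + 413·v^2 - 285·u + 219·u·v + 135 - 98·v^3 - 42·u·v^2 - 200·u^2 + 80·u^2·v    [combine like terms]

-474·v + 413·v^2 - 285·u + 219·u·v + 135 - 98·v^3 - 42·u·v^2 - 200·u^2 + 80·u^2·v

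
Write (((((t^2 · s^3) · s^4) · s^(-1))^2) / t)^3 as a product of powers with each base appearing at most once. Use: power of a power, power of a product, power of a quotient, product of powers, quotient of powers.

s^36t^9

(((((t^2 · s^3) · s^4) · s^(-1))^2) / t)^3
= (((((t^2 · s^3) · s^4) · s^(-1))^2)^3) / (t^3)    [power of a quotient]
= ((((t^2 · s^3) · s^4) · s^(-1))^6) / (t^3)    [power of a power]
= ((((t^2 · s^3) · s^4)^6) · ((s^(-1))^6)) / (t^3)    [power of a product]
= ((((t^2 · s^3)^6) · ((s^4)^6)) · ((s^(-1))^6)) / (t^3)    [power of a product]
= (((((t^2)^6) · ((s^3)^6)) · ((s^4)^6)) · ((s^(-1))^6)) / (t^3)    [power of a product]
= (((t^12 · ((s^3)^6)) · ((s^4)^6)) · ((s^(-1))^6)) / (t^3)    [power of a power]
= (((t^12 · s^18) · ((s^4)^6)) · ((s^(-1))^6)) / (t^3)    [power of a power]
= (((t^12 · s^18) · s^24) · ((s^(-1))^6)) / (t^3)    [power of a power]
= (((t^12 · s^18) · s^24) · s^(-6)) / (t^3)    [power of a power]
= s^36t^9    [quotient of powers; product of powers]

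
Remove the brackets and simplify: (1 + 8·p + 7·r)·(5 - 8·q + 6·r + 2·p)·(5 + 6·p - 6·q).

(1 + 8·p + 7·r)·(5 - 8·q + 6·r + 2·p)·(5 + 6·p - 6·q)
= (5 - 8·q + 6·r + 2·p + 40·p - 64·p·q + 48·p·r + 16·p^2 + 35·r - 56·q·r + 42·r^2 + 14·p·r)·(5 + 6·p - 6·q)    [distributive law]
= (5 - 8·q + 41·r + 42·p - 64·p·q + 62·p·r + 16·p^2 - 56·q·r + 42·r^2)·(5 + 6·p - 6·q)    [combine like terms]
= 25 + 30·p - 30·q - 40·q - 48·p·q + 48·q^2 + 205·r + 246·p·r - 246·q·r + 210·p + 252·p^2 - 252·p·q - 320·p·q - 384·p^2·q + 384·p·q^2 + 310·p·r + 372·p^2·r - 372·p·q·r + 80·p^2 + 96·p^3 - 96·p^2·q - 280·q·r - 336·p·q·r + 336·q^2·r + 210·r^2 + 252·p·r^2 - 252·q·r^2    [distributive law]
= 25 + 240·p - 70·q - 620·p·q + 48·q^2 + 205·r + 556·p·r - 526·q·r + 332·p^2 - 480·p^2·q + 384·p·q^2 + 372·p^2·r - 708·p·q·r + 96·p^3 + 336·q^2·r + 210·r^2 + 252·p·r^2 - 252·q·r^2    [combine like terms]

25 + 240·p - 70·q - 620·p·q + 48·q^2 + 205·r + 556·p·r - 526·q·r + 332·p^2 - 480·p^2·q + 384·p·q^2 + 372·p^2·r - 708·p·q·r + 96·p^3 + 336·q^2·r + 210·r^2 + 252·p·r^2 - 252·q·r^2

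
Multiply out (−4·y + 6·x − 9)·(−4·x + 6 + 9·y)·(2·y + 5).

(−4·y + 6·x − 9)·(−4·x + 6 + 9·y)·(2·y + 5)
= (16·x·y − 24·y − 36·y^2 − 24·x^2 + 36·x + 54·x·y + 36·x − 54 − 81·y)·(2·y + 5)    [distributive law]
= (70·x·y − 105·y − 36·y^2 − 24·x^2 + 72·x − 54)·(2·y + 5)    [combine like terms]
= 140·x·y^2 + 350·x·y − 210·y^2 − 525·y − 72·y^3 − 180·y^2 − 48·x^2·y − 120·x^2 + 144·x·y + 360·x − 108·y − 270    [distributive law]
= 140·x·y^2 + 494·x·y − 390·y^2 − 633·y − 72·y^3 − 48·x^2·y − 120·x^2 + 360·x − 270    [combine like terms]

140·x·y^2 + 494·x·y − 390·y^2 − 633·y − 72·y^3 − 48·x^2·y − 120·x^2 + 360·x − 270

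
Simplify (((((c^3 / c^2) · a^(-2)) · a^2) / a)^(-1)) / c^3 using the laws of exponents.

a·c^(-4)

(((((c^3 / c^2) · a^(-2)) · a^2) / a)^(-1)) / c^3
= (((((c^3 / c^2) · a^(-2)) · a^2)^(-1)) / (a^(-1))) / c^3    [power of a quotient]
= (((((c^3 / c^2) · a^(-2))^(-1)) · ((a^2)^(-1))) / (a^(-1))) / c^3    [power of a product]
= (((((c^3 / c^2)^(-1)) · ((a^(-2))^(-1))) · ((a^2)^(-1))) / (a^(-1))) / c^3    [power of a product]
= ((((((c^3)^(-1)) / ((c^2)^(-1))) · ((a^(-2))^(-1))) · ((a^2)^(-1))) / (a^(-1))) / c^3    [power of a quotient]
= ((((c^(-3) / ((c^2)^(-1))) · ((a^(-2))^(-1))) · ((a^2)^(-1))) / (a^(-1))) / c^3    [power of a power]
= ((((c^(-3) / c^(-2)) · ((a^(-2))^(-1))) · ((a^2)^(-1))) / (a^(-1))) / c^3    [power of a power]
= (((c^(-1) · ((a^(-2))^(-1))) · ((a^2)^(-1))) / (a^(-1))) / c^3    [quotient of powers]
= (((c^(-1) · a^2) · ((a^2)^(-1))) / (a^(-1))) / c^3    [power of a power]
= (((c^(-1) · a^2) · a^(-2)) / (a^(-1))) / c^3    [power of a power]
= a·c^(-4)    [quotient of powers; product of powers]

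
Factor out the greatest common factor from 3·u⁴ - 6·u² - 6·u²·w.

3·u⁴ - 6·u² - 6·u²·w
= 3(u⁴ - 2·u² - 2·u²·w)    [factor out 3]
= 3·u²(u² - 2 - 2·w)    [factor out u²]

3·u²(u² - 2 - 2·w)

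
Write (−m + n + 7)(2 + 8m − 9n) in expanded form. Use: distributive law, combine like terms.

(−m + n + 7)(2 + 8m − 9n)
= −2m − 8m^2 + 9mn + 2n + 8mn − 9n^2 + 14 + 56m − 63n    [distributive law]
= 54m − 8m^2 + 17mn − 61n − 9n^2 + 14    [combine like terms]

54m − 8m^2 + 17mn − 61n − 9n^2 + 14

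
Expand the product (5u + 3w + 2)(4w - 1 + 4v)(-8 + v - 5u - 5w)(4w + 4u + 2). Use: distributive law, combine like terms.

-1444uw^2 - 740u^2w - 240uw - 752uvw^2 - 960u^2vw - 1624uvw - 1040u^2w^2 - 400u^3w - 880uw^3 + 250u^2 + 164u - 1020u^2v - 674uv + 100u^3 + 128uv^2w + 80u^2v^2 + 72uv^2 - 400u^3v - 604w^3 - 362w^2 - 192vw^3 - 620vw^2 - 240w^4 + 4w - 526vw + 48v^2w^2 + 56v^2w + 32 - 132v + 16v^2

(5u + 3w + 2)(4w - 1 + 4v)(-8 + v - 5u - 5w)(4w + 4u + 2)
= (20uw - 5u + 20uv + 12w^2 - 3w + 12vw + 8w - 2 + 8v)(-8 + v - 5u - 5w)(4w + 4u + 2)    [distributive law]
= (20uw - 5u + 20uv + 12w^2 + 5w + 12vw - 2 + 8v)(-8 + v - 5u - 5w)(4w + 4u + 2)    [combine like terms]
= (-160uw + 20uvw - 100u^2w - 100uw^2 + 40u - 5uv + 25u^2 + 25uw - 160uv + 20uv^2 - 100u^2v - 100uvw - 96w^2 + 12vw^2 - 60uw^2 - 60w^3 - 40w + 5vw - 25uw - 25w^2 - 96vw + 12v^2w - 60uvw - 60vw^2 + 16 - 2v + 10u + 10w - 64v + 8v^2 - 40uv - 40vw)(4w + 4u + 2)    [distributive law]
= (-160uw - 140uvw - 100u^2w - 160uw^2 + 50u - 205uv + 25u^2 + 20uv^2 - 100u^2v - 121w^2 - 48vw^2 - 60w^3 - 30w - 131vw + 12v^2w + 16 - 66v + 8v^2)(4w + 4u + 2)    [combine like terms]
= -640uw^2 - 640u^2w - 320uw - 560uvw^2 - 560u^2vw - 280uvw - 400u^2w^2 - 400u^3w - 200u^2w - 640uw^3 - 640u^2w^2 - 320uw^2 + 200uw + 200u^2 + 100u - 820uvw - 820u^2v - 410uv + 100u^2w + 100u^3 + 50u^2 + 80uv^2w + 80u^2v^2 + 40uv^2 - 400u^2vw - 400u^3v - 200u^2v - 484w^3 - 484uw^2 - 242w^2 - 192vw^3 - 192uvw^2 - 96vw^2 - 240w^4 - 240uw^3 - 120w^3 - 120w^2 - 120uw - 60w - 524vw^2 - 524uvw - 262vw + 48v^2w^2 + 48uv^2w + 24v^2w + 64w + 64u + 32 - 264vw - 264uv - 132v + 32v^2w + 32uv^2 + 16v^2    [distributive law]
= -1444uw^2 - 740u^2w - 240uw - 752uvw^2 - 960u^2vw - 1624uvw - 1040u^2w^2 - 400u^3w - 880uw^3 + 250u^2 + 164u - 1020u^2v - 674uv + 100u^3 + 128uv^2w + 80u^2v^2 + 72uv^2 - 400u^3v - 604w^3 - 362w^2 - 192vw^3 - 620vw^2 - 240w^4 + 4w - 526vw + 48v^2w^2 + 56v^2w + 32 - 132v + 16v^2    [combine like terms]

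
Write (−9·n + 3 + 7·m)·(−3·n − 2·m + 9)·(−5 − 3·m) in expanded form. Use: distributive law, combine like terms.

(−9·n + 3 + 7·m)·(−3·n − 2·m + 9)·(−5 − 3·m)
= (27·n^2 + 18·m·n − 81·n − 9·n − 6·m + 27 − 21·m·n − 14·m^2 + 63·m)·(−5 − 3·m)    [distributive law]
= (27·n^2 − 3·m·n − 90·n + 57·m + 27 − 14·m^2)·(−5 − 3·m)    [combine like terms]
= −135·n^2 − 81·m·n^2 + 15·m·n + 9·m^2·n + 450·n + 270·m·n − 285·m − 171·m^2 − 135 − 81·m + 70·m^2 + 42·m^3    [distributive law]
= −135·n^2 − 81·m·n^2 + 285·m·n + 9·m^2·n + 450·n − 366·m − 101·m^2 − 135 + 42·m^3    [combine like terms]

−135·n^2 − 81·m·n^2 + 285·m·n + 9·m^2·n + 450·n − 366·m − 101·m^2 − 135 + 42·m^3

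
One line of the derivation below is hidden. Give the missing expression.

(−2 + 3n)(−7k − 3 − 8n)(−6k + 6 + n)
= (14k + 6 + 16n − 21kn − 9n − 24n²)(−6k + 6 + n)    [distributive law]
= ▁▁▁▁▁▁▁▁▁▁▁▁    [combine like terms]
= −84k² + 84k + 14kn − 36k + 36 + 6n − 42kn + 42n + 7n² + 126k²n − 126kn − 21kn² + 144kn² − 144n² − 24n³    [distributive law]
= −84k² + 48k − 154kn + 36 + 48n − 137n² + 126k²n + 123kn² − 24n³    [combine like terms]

Applying combine like terms to the line above:

(14k + 6 + 7n − 21kn − 24n²)(−6k + 6 + n)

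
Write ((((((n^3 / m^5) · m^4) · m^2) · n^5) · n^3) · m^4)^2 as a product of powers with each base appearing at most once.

m^10n^22

((((((n^3 / m^5) · m^4) · m^2) · n^5) · n^3) · m^4)^2
= ((((((n^3 / m^5) · m^4) · m^2) · n^5) · n^3)^2) · ((m^4)^2)    [power of a product]
= ((((((n^3 / m^5) · m^4) · m^2) · n^5)^2) · ((n^3)^2)) · ((m^4)^2)    [power of a product]
= ((((((n^3 / m^5) · m^4) · m^2)^2) · ((n^5)^2)) · ((n^3)^2)) · ((m^4)^2)    [power of a product]
= ((((((n^3 / m^5) · m^4)^2) · ((m^2)^2)) · ((n^5)^2)) · ((n^3)^2)) · ((m^4)^2)    [power of a product]
= ((((((n^3 / m^5)^2) · ((m^4)^2)) · ((m^2)^2)) · ((n^5)^2)) · ((n^3)^2)) · ((m^4)^2)    [power of a product]
= (((((((n^3)^2) / ((m^5)^2)) · ((m^4)^2)) · ((m^2)^2)) · ((n^5)^2)) · ((n^3)^2)) · ((m^4)^2)    [power of a quotient]
= (((((n^6 / ((m^5)^2)) · ((m^4)^2)) · ((m^2)^2)) · ((n^5)^2)) · ((n^3)^2)) · ((m^4)^2)    [power of a power]
= (((((n^6 / m^10) · ((m^4)^2)) · ((m^2)^2)) · ((n^5)^2)) · ((n^3)^2)) · ((m^4)^2)    [power of a power]
= (((((n^6 / m^10) · m^8) · ((m^2)^2)) · ((n^5)^2)) · ((n^3)^2)) · ((m^4)^2)    [power of a power]
= (((((n^6 / m^10) · m^8) · m^4) · ((n^5)^2)) · ((n^3)^2)) · ((m^4)^2)    [power of a power]
= (((((n^6 / m^10) · m^8) · m^4) · n^10) · ((n^3)^2)) · ((m^4)^2)    [power of a power]
= (((((n^6 / m^10) · m^8) · m^4) · n^10) · n^6) · ((m^4)^2)    [power of a power]
= (((((n^6 / m^10) · m^8) · m^4) · n^10) · n^6) · m^8    [power of a power]
= m^10n^22    [quotient of powers; product of powers]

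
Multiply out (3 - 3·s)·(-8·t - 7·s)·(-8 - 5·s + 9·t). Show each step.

(3 - 3·s)·(-8·t - 7·s)·(-8 - 5·s + 9·t)
= (-24·t - 21·s + 24·s·t + 21·s^2)·(-8 - 5·s + 9·t)    [distributive law]
= 192·t + 120·s·t - 216·t^2 + 168·s + 105·s^2 - 189·s·t - 192·s·t - 120·s^2·t + 216·s·t^2 - 168·s^2 - 105·s^3 + 189·s^2·t    [distributive law]
= 192·t - 261·s·t - 216·t^2 + 168·s - 63·s^2 + 69·s^2·t + 216·s·t^2 - 105·s^3    [combine like terms]

192·t - 261·s·t - 216·t^2 + 168·s - 63·s^2 + 69·s^2·t + 216·s·t^2 - 105·s^3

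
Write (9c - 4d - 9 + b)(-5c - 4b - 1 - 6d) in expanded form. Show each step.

(9c - 4d - 9 + b)(-5c - 4b - 1 - 6d)
= -45c^2 - 36bc - 9c - 54cd + 20cd + 16bd + 4d + 24d^2 + 45c + 36b + 9 + 54d - 5bc - 4b^2 - b - 6bd    [distributive law]
= -45c^2 - 41bc + 36c - 34cd + 10bd + 58d + 24d^2 + 35b + 9 - 4b^2    [combine like terms]

-45c^2 - 41bc + 36c - 34cd + 10bd + 58d + 24d^2 + 35b + 9 - 4b^2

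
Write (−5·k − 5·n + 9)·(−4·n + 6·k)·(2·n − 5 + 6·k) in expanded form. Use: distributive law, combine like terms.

(−5·k − 5·n + 9)·(−4·n + 6·k)·(2·n − 5 + 6·k)
= (20·k·n − 30·k² + 20·n² − 30·k·n − 36·n + 54·k)·(2·n − 5 + 6·k)    [distributive law]
= (−10·k·n − 30·k² + 20·n² − 36·n + 54·k)·(2·n − 5 + 6·k)    [combine like terms]
= −20·k·n² + 50·k·n − 60·k²·n − 60·k²·n + 150·k² − 180·k³ + 40·n³ − 100·n² + 120·k·n² − 72·n² + 180·n − 216·k·n + 108·k·n − 270·k + 324·k²    [distributive law]
= 100·k·n² − 58·k·n − 120·k²·n + 474·k² − 180·k³ + 40·n³ − 172·n² + 180·n − 270·k    [combine like terms]

100·k·n² − 58·k·n − 120·k²·n + 474·k² − 180·k³ + 40·n³ − 172·n² + 180·n − 270·k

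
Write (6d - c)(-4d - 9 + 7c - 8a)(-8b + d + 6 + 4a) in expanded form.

(6d - c)(-4d - 9 + 7c - 8a)(-8b + d + 6 + 4a)
= (-24d^2 - 54d + 42cd - 48ad + 4cd + 9c - 7c^2 + 8ac)(-8b + d + 6 + 4a)    [distributive law]
= (-24d^2 - 54d + 46cd - 48ad + 9c - 7c^2 + 8ac)(-8b + d + 6 + 4a)    [combine like terms]
= 192bd^2 - 24d^3 - 144d^2 - 96ad^2 + 432bd - 54d^2 - 324d - 216ad - 368bcd + 46cd^2 + 276cd + 184acd + 384abd - 48ad^2 - 288ad - 192a^2d - 72bc + 9cd + 54c + 36ac + 56bc^2 - 7c^2d - 42c^2 - 28ac^2 - 64abc + 8acd + 48ac + 32a^2c    [distributive law]
= 192bd^2 - 24d^3 - 198d^2 - 144ad^2 + 432bd - 324d - 504ad - 368bcd + 46cd^2 + 285cd + 192acd + 384abd - 192a^2d - 72bc + 54c + 84ac + 56bc^2 - 7c^2d - 42c^2 - 28ac^2 - 64abc + 32a^2c    [combine like terms]

192bd^2 - 24d^3 - 198d^2 - 144ad^2 + 432bd - 324d - 504ad - 368bcd + 46cd^2 + 285cd + 192acd + 384abd - 192a^2d - 72bc + 54c + 84ac + 56bc^2 - 7c^2d - 42c^2 - 28ac^2 - 64abc + 32a^2c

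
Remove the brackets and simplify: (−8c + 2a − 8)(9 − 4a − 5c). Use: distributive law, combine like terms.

−32c + 22ac + 40c^2 + 50a − 8a^2 − 72

(−8c + 2a − 8)(9 − 4a − 5c)
= −72c + 32ac + 40c^2 + 18a − 8a^2 − 10ac − 72 + 32a + 40c    [distributive law]
= −32c + 22ac + 40c^2 + 50a − 8a^2 − 72    [combine like terms]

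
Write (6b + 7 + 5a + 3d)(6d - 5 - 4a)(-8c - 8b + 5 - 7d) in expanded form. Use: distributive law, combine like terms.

-288bcd - 288b^2d + 174bd - 396bd^2 + 240bc + 240b^2 + 130b + 192abc + 192ab^2 + 304ab + 24abd - 216cd + 380d - 99d^2 + 280c - 175 + 424ac - 265a + 461ad - 144acd - 126ad^2 + 160a^2c + 160a^2b - 100a^2 + 140a^2d - 144cd^2 - 126d^3

(6b + 7 + 5a + 3d)(6d - 5 - 4a)(-8c - 8b + 5 - 7d)
= (36bd - 30b - 24ab + 42d - 35 - 28a + 30ad - 25a - 20a^2 + 18d^2 - 15d - 12ad)(-8c - 8b + 5 - 7d)    [distributive law]
= (36bd - 30b - 24ab + 27d - 35 - 53a + 18ad - 20a^2 + 18d^2)(-8c - 8b + 5 - 7d)    [combine like terms]
= -288bcd - 288b^2d + 180bd - 252bd^2 + 240bc + 240b^2 - 150b + 210bd + 192abc + 192ab^2 - 120ab + 168abd - 216cd - 216bd + 135d - 189d^2 + 280c + 280b - 175 + 245d + 424ac + 424ab - 265a + 371ad - 144acd - 144abd + 90ad - 126ad^2 + 160a^2c + 160a^2b - 100a^2 + 140a^2d - 144cd^2 - 144bd^2 + 90d^2 - 126d^3    [distributive law]
= -288bcd - 288b^2d + 174bd - 396bd^2 + 240bc + 240b^2 + 130b + 192abc + 192ab^2 + 304ab + 24abd - 216cd + 380d - 99d^2 + 280c - 175 + 424ac - 265a + 461ad - 144acd - 126ad^2 + 160a^2c + 160a^2b - 100a^2 + 140a^2d - 144cd^2 - 126d^3    [combine like terms]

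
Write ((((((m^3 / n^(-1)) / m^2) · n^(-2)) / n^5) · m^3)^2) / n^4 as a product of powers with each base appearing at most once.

((((((m^3 / n^(-1)) / m^2) · n^(-2)) / n^5) · m^3)^2) / n^4
= ((((((m^3 / n^(-1)) / m^2) · n^(-2)) / n^5)^2) · ((m^3)^2)) / n^4    [power of a product]
= ((((((m^3 / n^(-1)) / m^2) · n^(-2))^2) / ((n^5)^2)) · ((m^3)^2)) / n^4    [power of a quotient]
= ((((((m^3 / n^(-1)) / m^2)^2) · ((n^(-2))^2)) / ((n^5)^2)) · ((m^3)^2)) / n^4    [power of a product]
= ((((((m^3 / n^(-1))^2) / ((m^2)^2)) · ((n^(-2))^2)) / ((n^5)^2)) · ((m^3)^2)) / n^4    [power of a quotient]
= (((((((m^3)^2) / ((n^(-1))^2)) / ((m^2)^2)) · ((n^(-2))^2)) / ((n^5)^2)) · ((m^3)^2)) / n^4    [power of a quotient]
= (((((m^6 / ((n^(-1))^2)) / ((m^2)^2)) · ((n^(-2))^2)) / ((n^5)^2)) · ((m^3)^2)) / n^4    [power of a power]
= (((((m^6 / n^(-2)) / ((m^2)^2)) · ((n^(-2))^2)) / ((n^5)^2)) · ((m^3)^2)) / n^4    [power of a power]
= (((((m^6 / n^(-2)) / m^4) · ((n^(-2))^2)) / ((n^5)^2)) · ((m^3)^2)) / n^4    [power of a power]
= (((((m^6 / n^(-2)) / m^4) · n^(-4)) / ((n^5)^2)) · ((m^3)^2)) / n^4    [power of a power]
= (((((m^6 / n^(-2)) / m^4) · n^(-4)) / n^10) · ((m^3)^2)) / n^4    [power of a power]
= (((((m^6 / n^(-2)) / m^4) · n^(-4)) / n^10) · m^6) / n^4    [power of a power]
= m^8·n^(-16)    [quotient of powers; product of powers]

m^8·n^(-16)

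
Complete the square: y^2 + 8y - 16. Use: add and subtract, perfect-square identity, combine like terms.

(y + 4)^2 - 32

y^2 + 8y - 16
= y^2 + 8y + 16 - 16 - 16    [add and subtract 16]
= (y + 4)^2 - 16 - 16    [perfect-square identity]
= (y + 4)^2 - 32    [combine constants]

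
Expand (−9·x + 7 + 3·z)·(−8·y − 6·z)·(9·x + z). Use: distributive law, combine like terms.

648·x^2·y − 144·x·y·z + 486·x^2·z − 108·x·z^2 − 504·x·y − 56·y·z − 378·x·z − 42·z^2 − 24·y·z^2 − 18·z^3

(−9·x + 7 + 3·z)·(−8·y − 6·z)·(9·x + z)
= (72·x·y + 54·x·z − 56·y − 42·z − 24·y·z − 18·z^2)·(9·x + z)    [distributive law]
= 648·x^2·y + 72·x·y·z + 486·x^2·z + 54·x·z^2 − 504·x·y − 56·y·z − 378·x·z − 42·z^2 − 216·x·y·z − 24·y·z^2 − 162·x·z^2 − 18·z^3    [distributive law]
= 648·x^2·y − 144·x·y·z + 486·x^2·z − 108·x·z^2 − 504·x·y − 56·y·z − 378·x·z − 42·z^2 − 24·y·z^2 − 18·z^3    [combine like terms]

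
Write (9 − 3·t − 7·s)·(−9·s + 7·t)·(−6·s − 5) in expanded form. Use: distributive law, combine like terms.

171·s^2 + 405·s − 268·s·t − 315·t + 132·s^2·t + 126·s·t^2 + 105·t^2 − 378·s^3

(9 − 3·t − 7·s)·(−9·s + 7·t)·(−6·s − 5)
= (−81·s + 63·t + 27·s·t − 21·t^2 + 63·s^2 − 49·s·t)·(−6·s − 5)    [distributive law]
= (−81·s + 63·t − 22·s·t − 21·t^2 + 63·s^2)·(−6·s − 5)    [combine like terms]
= 486·s^2 + 405·s − 378·s·t − 315·t + 132·s^2·t + 110·s·t + 126·s·t^2 + 105·t^2 − 378·s^3 − 315·s^2    [distributive law]
= 171·s^2 + 405·s − 268·s·t − 315·t + 132·s^2·t + 126·s·t^2 + 105·t^2 − 378·s^3    [combine like terms]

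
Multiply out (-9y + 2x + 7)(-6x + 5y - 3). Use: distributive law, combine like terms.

(-9y + 2x + 7)(-6x + 5y - 3)
= 54xy - 45y^2 + 27y - 12x^2 + 10xy - 6x - 42x + 35y - 21    [distributive law]
= 64xy - 45y^2 + 62y - 12x^2 - 48x - 21    [combine like terms]

64xy - 45y^2 + 62y - 12x^2 - 48x - 21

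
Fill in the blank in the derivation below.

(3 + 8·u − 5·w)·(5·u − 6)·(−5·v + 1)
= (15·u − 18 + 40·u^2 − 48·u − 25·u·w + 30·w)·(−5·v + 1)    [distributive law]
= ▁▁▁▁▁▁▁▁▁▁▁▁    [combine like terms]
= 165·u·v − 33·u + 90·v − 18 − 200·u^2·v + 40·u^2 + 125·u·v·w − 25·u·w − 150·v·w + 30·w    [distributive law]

Applying combine like terms to the line above:

(−33·u − 18 + 40·u^2 − 25·u·w + 30·w)·(−5·v + 1)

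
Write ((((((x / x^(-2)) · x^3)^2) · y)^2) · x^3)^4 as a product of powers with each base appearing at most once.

x^108·y^8

((((((x / x^(-2)) · x^3)^2) · y)^2) · x^3)^4
= ((((((x / x^(-2)) · x^3)^2) · y)^2)^4) · ((x^3)^4)    [power of a product]
= (((((x / x^(-2)) · x^3)^2) · y)^8) · ((x^3)^4)    [power of a power]
= (((((x / x^(-2)) · x^3)^2)^8) · (y^8)) · ((x^3)^4)    [power of a product]
= ((((x / x^(-2)) · x^3)^16) · (y^8)) · ((x^3)^4)    [power of a power]
= ((((x / x^(-2))^16) · ((x^3)^16)) · (y^8)) · ((x^3)^4)    [power of a product]
= ((((x^16) / ((x^(-2))^16)) · ((x^3)^16)) · (y^8)) · ((x^3)^4)    [power of a quotient]
= (((x^16 / x^(-32)) · ((x^3)^16)) · (y^8)) · ((x^3)^4)    [power of a power]
= ((x^48 · ((x^3)^16)) · (y^8)) · ((x^3)^4)    [quotient of powers]
= ((x^48 · x^48) · (y^8)) · ((x^3)^4)    [power of a power]
= (x^96 · (y^8)) · ((x^3)^4)    [product of powers]
= (x^96 · y^8) · x^12    [power of a power]
= x^108·y^8    [product of powers]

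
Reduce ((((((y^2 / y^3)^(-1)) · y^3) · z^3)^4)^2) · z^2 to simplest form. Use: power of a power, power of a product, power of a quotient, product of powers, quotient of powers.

y^32z^26

((((((y^2 / y^3)^(-1)) · y^3) · z^3)^4)^2) · z^2
= (((((y^2 / y^3)^(-1)) · y^3) · z^3)^8) · z^2    [power of a power]
= (((((y^2 / y^3)^(-1)) · y^3)^8) · ((z^3)^8)) · z^2    [power of a product]
= (((((y^2 / y^3)^(-1))^8) · ((y^3)^8)) · ((z^3)^8)) · z^2    [power of a product]
= ((((y^2 / y^3)^(-8)) · ((y^3)^8)) · ((z^3)^8)) · z^2    [power of a power]
= (((((y^2)^(-8)) / ((y^3)^(-8))) · ((y^3)^8)) · ((z^3)^8)) · z^2    [power of a quotient]
= (((y^(-16) / ((y^3)^(-8))) · ((y^3)^8)) · ((z^3)^8)) · z^2    [power of a power]
= (((y^(-16) / y^(-24)) · ((y^3)^8)) · ((z^3)^8)) · z^2    [power of a power]
= ((y^8 · ((y^3)^8)) · ((z^3)^8)) · z^2    [quotient of powers]
= ((y^8 · y^24) · ((z^3)^8)) · z^2    [power of a power]
= (y^32 · ((z^3)^8)) · z^2    [product of powers]
= (y^32 · z^24) · z^2    [power of a power]
= y^32z^26    [product of powers]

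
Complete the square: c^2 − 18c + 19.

c^2 − 18c + 19
= c^2 − 18c + 81 − 81 + 19    [add and subtract 81]
= (c − 9)^2 − 81 + 19    [perfect-square identity]
= (c − 9)^2 − 62    [combine constants]

(c − 9)^2 − 62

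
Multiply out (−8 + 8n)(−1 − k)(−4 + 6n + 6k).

−32 + 80n + 16k + 32kn + 48k^2 − 48n^2 − 48kn^2 − 48k^2n

(−8 + 8n)(−1 − k)(−4 + 6n + 6k)
= (8 + 8k − 8n − 8kn)(−4 + 6n + 6k)    [distributive law]
= −32 + 48n + 48k − 32k + 48kn + 48k^2 + 32n − 48n^2 − 48kn + 32kn − 48kn^2 − 48k^2n    [distributive law]
= −32 + 80n + 16k + 32kn + 48k^2 − 48n^2 − 48kn^2 − 48k^2n    [combine like terms]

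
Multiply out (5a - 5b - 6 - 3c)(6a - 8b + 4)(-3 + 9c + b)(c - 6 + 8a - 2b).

-2430a^2c + 924a^2 - 720a^3 + 1552a^2b - 1026a^2c^2 + 2160a^3c - 5694a^2bc + 240a^3b - 620a^2b^2 + 5606abc - 2124ab - 704ab^2 + 1404abc^2 + 4298ab^2c + 460ab^3 - 852ac + 288a + 18ac^2 - 2732b^2c + 768b^2 - 56b^3 - 48b^2c^2 - 728b^3c - 80b^4 - 756bc + 504b - 912bc^2 + 1152c - 432 + 468c^2 - 162ac^3 + 216bc^3 - 108c^3

(5a - 5b - 6 - 3c)(6a - 8b + 4)(-3 + 9c + b)(c - 6 + 8a - 2b)
= (30a^2 - 40ab + 20a - 30ab + 40b^2 - 20b - 36a + 48b - 24 - 18ac + 24bc - 12c)(-3 + 9c + b)(c - 6 + 8a - 2b)    [distributive law]
= (30a^2 - 70ab - 16a + 40b^2 + 28b - 24 - 18ac + 24bc - 12c)(-3 + 9c + b)(c - 6 + 8a - 2b)    [combine like terms]
= (-90a^2 + 270a^2c + 30a^2b + 210ab - 630abc - 70ab^2 + 48a - 144ac - 16ab - 120b^2 + 360b^2c + 40b^3 - 84b + 252bc + 28b^2 + 72 - 216c - 24b + 54ac - 162ac^2 - 18abc - 72bc + 216bc^2 + 24b^2c + 36c - 108c^2 - 12bc)(c - 6 + 8a - 2b)    [distributive law]
= (-90a^2 + 270a^2c + 30a^2b + 194ab - 648abc - 70ab^2 + 48a - 90ac - 92b^2 + 384b^2c + 40b^3 - 108b + 168bc + 72 - 180c - 162ac^2 + 216bc^2 - 108c^2)(c - 6 + 8a - 2b)    [combine like terms]
= -90a^2c + 540a^2 - 720a^3 + 180a^2b + 270a^2c^2 - 1620a^2c + 2160a^3c - 540a^2bc + 30a^2bc - 180a^2b + 240a^3b - 60a^2b^2 + 194abc - 1164ab + 1552a^2b - 388ab^2 - 648abc^2 + 3888abc - 5184a^2bc + 1296ab^2c - 70ab^2c + 420ab^2 - 560a^2b^2 + 140ab^3 + 48ac - 288a + 384a^2 - 96ab - 90ac^2 + 540ac - 720a^2c + 180abc - 92b^2c + 552b^2 - 736ab^2 + 184b^3 + 384b^2c^2 - 2304b^2c + 3072ab^2c - 768b^3c + 40b^3c - 240b^3 + 320ab^3 - 80b^4 - 108bc + 648b - 864ab + 216b^2 + 168bc^2 - 1008bc + 1344abc - 336b^2c + 72c - 432 + 576a - 144b - 180c^2 + 1080c - 1440ac + 360bc - 162ac^3 + 972ac^2 - 1296a^2c^2 + 324abc^2 + 216bc^3 - 1296bc^2 + 1728abc^2 - 432b^2c^2 - 108c^3 + 648c^2 - 864ac^2 + 216bc^2    [distributive law]
= -2430a^2c + 924a^2 - 720a^3 + 1552a^2b - 1026a^2c^2 + 2160a^3c - 5694a^2bc + 240a^3b - 620a^2b^2 + 5606abc - 2124ab - 704ab^2 + 1404abc^2 + 4298ab^2c + 460ab^3 - 852ac + 288a + 18ac^2 - 2732b^2c + 768b^2 - 56b^3 - 48b^2c^2 - 728b^3c - 80b^4 - 756bc + 504b - 912bc^2 + 1152c - 432 + 468c^2 - 162ac^3 + 216bc^3 - 108c^3    [combine like terms]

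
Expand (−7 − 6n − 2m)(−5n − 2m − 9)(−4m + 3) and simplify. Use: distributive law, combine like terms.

(−7 − 6n − 2m)(−5n − 2m − 9)(−4m + 3)
= (35n + 14m + 63 + 30n^2 + 12mn + 54n + 10mn + 4m^2 + 18m)(−4m + 3)    [distributive law]
= (89n + 32m + 63 + 30n^2 + 22mn + 4m^2)(−4m + 3)    [combine like terms]
= −356mn + 267n − 128m^2 + 96m − 252m + 189 − 120mn^2 + 90n^2 − 88m^2n + 66mn − 16m^3 + 12m^2    [distributive law]
= −290mn + 267n − 116m^2 − 156m + 189 − 120mn^2 + 90n^2 − 88m^2n − 16m^3    [combine like terms]

−290mn + 267n − 116m^2 − 156m + 189 − 120mn^2 + 90n^2 − 88m^2n − 16m^3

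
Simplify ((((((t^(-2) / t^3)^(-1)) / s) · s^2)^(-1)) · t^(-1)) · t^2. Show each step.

s^(-1)t^(-4)

((((((t^(-2) / t^3)^(-1)) / s) · s^2)^(-1)) · t^(-1)) · t^2
= ((((((t^(-2) / t^3)^(-1)) / s)^(-1)) · ((s^2)^(-1))) · t^(-1)) · t^2    [power of a product]
= ((((((t^(-2) / t^3)^(-1))^(-1)) / (s^(-1))) · ((s^2)^(-1))) · t^(-1)) · t^2    [power of a quotient]
= (((((t^(-2) / t^3)^1) / (s^(-1))) · ((s^2)^(-1))) · t^(-1)) · t^2    [power of a power]
= ((((((t^(-2))^1) / ((t^3)^1)) / (s^(-1))) · ((s^2)^(-1))) · t^(-1)) · t^2    [power of a quotient]
= ((((t^(-2) / ((t^3)^1)) / (s^(-1))) · ((s^2)^(-1))) · t^(-1)) · t^2    [power of a power]
= ((((t^(-2) / t^3) / (s^(-1))) · ((s^2)^(-1))) · t^(-1)) · t^2    [power of a power]
= (((t^(-5) / (s^(-1))) · ((s^2)^(-1))) · t^(-1)) · t^2    [quotient of powers]
= (((t^(-5) / s^(-1)) · s^(-2)) · t^(-1)) · t^2    [power of a power]
= s^(-1)t^(-4)    [quotient of powers; product of powers]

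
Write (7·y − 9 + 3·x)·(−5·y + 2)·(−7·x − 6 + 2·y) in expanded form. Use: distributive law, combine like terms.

(7·y − 9 + 3·x)·(−5·y + 2)·(−7·x − 6 + 2·y)
= (−35·y² + 14·y + 45·y − 18 − 15·x·y + 6·x)·(−7·x − 6 + 2·y)    [distributive law]
= (−35·y² + 59·y − 18 − 15·x·y + 6·x)·(−7·x − 6 + 2·y)    [combine like terms]
= 245·x·y² + 210·y² − 70·y³ − 413·x·y − 354·y + 118·y² + 126·x + 108 − 36·y + 105·x²·y + 90·x·y − 30·x·y² − 42·x² − 36·x + 12·x·y    [distributive law]
= 215·x·y² + 328·y² − 70·y³ − 311·x·y − 390·y + 90·x + 108 + 105·x²·y − 42·x²    [combine like terms]

215·x·y² + 328·y² − 70·y³ − 311·x·y − 390·y + 90·x + 108 + 105·x²·y − 42·x²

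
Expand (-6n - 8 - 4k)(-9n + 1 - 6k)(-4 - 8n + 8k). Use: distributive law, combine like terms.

(-6n - 8 - 4k)(-9n + 1 - 6k)(-4 - 8n + 8k)
= (54n^2 - 6n + 36kn + 72n - 8 + 48k + 36kn - 4k + 24k^2)(-4 - 8n + 8k)    [distributive law]
= (54n^2 + 66n + 72kn - 8 + 44k + 24k^2)(-4 - 8n + 8k)    [combine like terms]
= -216n^2 - 432n^3 + 432kn^2 - 264n - 528n^2 + 528kn - 288kn - 576kn^2 + 576k^2n + 32 + 64n - 64k - 176k - 352kn + 352k^2 - 96k^2 - 192k^2n + 192k^3    [distributive law]
= -744n^2 - 432n^3 - 144kn^2 - 200n - 112kn + 384k^2n + 32 - 240k + 256k^2 + 192k^3    [combine like terms]

-744n^2 - 432n^3 - 144kn^2 - 200n - 112kn + 384k^2n + 32 - 240k + 256k^2 + 192k^3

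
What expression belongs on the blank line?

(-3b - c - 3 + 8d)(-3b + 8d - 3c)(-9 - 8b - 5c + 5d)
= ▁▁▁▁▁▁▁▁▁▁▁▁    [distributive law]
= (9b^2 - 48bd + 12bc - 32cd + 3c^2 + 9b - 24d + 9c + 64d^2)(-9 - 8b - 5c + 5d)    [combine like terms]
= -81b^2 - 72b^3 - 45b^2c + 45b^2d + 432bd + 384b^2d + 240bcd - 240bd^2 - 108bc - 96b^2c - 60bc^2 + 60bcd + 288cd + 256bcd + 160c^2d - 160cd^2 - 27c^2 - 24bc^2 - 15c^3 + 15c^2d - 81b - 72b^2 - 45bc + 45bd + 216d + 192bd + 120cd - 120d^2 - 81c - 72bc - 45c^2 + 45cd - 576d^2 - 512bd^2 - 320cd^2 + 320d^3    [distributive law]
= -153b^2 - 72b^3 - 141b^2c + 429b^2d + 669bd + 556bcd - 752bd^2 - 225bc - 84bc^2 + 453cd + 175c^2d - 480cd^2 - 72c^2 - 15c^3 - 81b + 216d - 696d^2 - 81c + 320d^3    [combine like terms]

Applying distributive law to the line above:

(9b^2 - 24bd + 9bc + 3bc - 8cd + 3c^2 + 9b - 24d + 9c - 24bd + 64d^2 - 24cd)(-9 - 8b - 5c + 5d)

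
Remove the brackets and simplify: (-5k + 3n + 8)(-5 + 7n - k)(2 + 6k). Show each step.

-206k + 112k^2 + 170kn - 228k^2n + 30k^3 + 82n + 42n^2 + 126kn^2 - 80

(-5k + 3n + 8)(-5 + 7n - k)(2 + 6k)
= (25k - 35kn + 5k^2 - 15n + 21n^2 - 3kn - 40 + 56n - 8k)(2 + 6k)    [distributive law]
= (17k - 38kn + 5k^2 + 41n + 21n^2 - 40)(2 + 6k)    [combine like terms]
= 34k + 102k^2 - 76kn - 228k^2n + 10k^2 + 30k^3 + 82n + 246kn + 42n^2 + 126kn^2 - 80 - 240k    [distributive law]
= -206k + 112k^2 + 170kn - 228k^2n + 30k^3 + 82n + 42n^2 + 126kn^2 - 80    [combine like terms]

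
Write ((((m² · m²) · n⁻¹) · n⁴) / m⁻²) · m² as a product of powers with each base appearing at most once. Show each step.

((((m² · m²) · n⁻¹) · n⁴) / m⁻²) · m²
= (((m⁴ · n⁻¹) · n⁴) / m⁻²) · m²    [product of powers]
= m⁸·n³    [quotient of powers; product of powers]

m⁸·n³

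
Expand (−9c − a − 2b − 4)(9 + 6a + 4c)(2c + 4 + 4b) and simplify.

(−9c − a − 2b − 4)(9 + 6a + 4c)(2c + 4 + 4b)
= (−81c − 54ac − 36c² − 9a − 6a² − 4ac − 18b − 12ab − 8bc − 36 − 24a − 16c)(2c + 4 + 4b)    [distributive law]
= (−97c − 58ac − 36c² − 33a − 6a² − 18b − 12ab − 8bc − 36)(2c + 4 + 4b)    [combine like terms]
= −194c² − 388c − 388bc − 116ac² − 232ac − 232abc − 72c³ − 144c² − 144bc² − 66ac − 132a − 132ab − 12a²c − 24a² − 24a²b − 36bc − 72b − 72b² − 24abc − 48ab − 48ab² − 16bc² − 32bc − 32b²c − 72c − 144 − 144b    [distributive law]
= −338c² − 460c − 456bc − 116ac² − 298ac − 256abc − 72c³ − 160bc² − 132a − 180ab − 12a²c − 24a² − 24a²b − 216b − 72b² − 48ab² − 32b²c − 144    [combine like terms]

−338c² − 460c − 456bc − 116ac² − 298ac − 256abc − 72c³ − 160bc² − 132a − 180ab − 12a²c − 24a² − 24a²b − 216b − 72b² − 48ab² − 32b²c − 144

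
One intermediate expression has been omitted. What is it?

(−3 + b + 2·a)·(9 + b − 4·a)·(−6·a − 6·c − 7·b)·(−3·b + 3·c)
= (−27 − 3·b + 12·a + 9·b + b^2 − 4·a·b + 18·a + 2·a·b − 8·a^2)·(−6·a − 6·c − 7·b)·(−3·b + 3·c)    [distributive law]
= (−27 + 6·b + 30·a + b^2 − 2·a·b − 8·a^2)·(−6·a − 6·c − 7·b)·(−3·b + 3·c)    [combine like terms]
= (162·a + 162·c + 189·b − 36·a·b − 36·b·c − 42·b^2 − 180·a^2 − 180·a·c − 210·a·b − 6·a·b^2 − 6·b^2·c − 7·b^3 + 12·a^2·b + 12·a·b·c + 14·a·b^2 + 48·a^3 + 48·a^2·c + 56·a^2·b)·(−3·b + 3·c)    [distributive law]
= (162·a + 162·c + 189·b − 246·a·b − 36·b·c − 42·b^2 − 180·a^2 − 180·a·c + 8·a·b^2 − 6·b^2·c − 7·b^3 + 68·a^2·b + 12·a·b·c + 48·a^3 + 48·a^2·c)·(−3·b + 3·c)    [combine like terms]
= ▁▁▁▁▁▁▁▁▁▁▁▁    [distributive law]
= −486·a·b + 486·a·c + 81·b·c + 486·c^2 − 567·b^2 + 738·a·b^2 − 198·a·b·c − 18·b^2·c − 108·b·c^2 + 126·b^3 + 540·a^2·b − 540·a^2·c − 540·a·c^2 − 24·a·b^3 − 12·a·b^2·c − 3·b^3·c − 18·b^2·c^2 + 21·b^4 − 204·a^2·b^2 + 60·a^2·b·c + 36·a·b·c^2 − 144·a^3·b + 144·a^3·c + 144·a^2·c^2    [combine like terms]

By distributive law:

−486·a·b + 486·a·c − 486·b·c + 486·c^2 − 567·b^2 + 567·b·c + 738·a·b^2 − 738·a·b·c + 108·b^2·c − 108·b·c^2 + 126·b^3 − 126·b^2·c + 540·a^2·b − 540·a^2·c + 540·a·b·c − 540·a·c^2 − 24·a·b^3 + 24·a·b^2·c + 18·b^3·c − 18·b^2·c^2 + 21·b^4 − 21·b^3·c − 204·a^2·b^2 + 204·a^2·b·c − 36·a·b^2·c + 36·a·b·c^2 − 144·a^3·b + 144·a^3·c − 144·a^2·b·c + 144·a^2·c^2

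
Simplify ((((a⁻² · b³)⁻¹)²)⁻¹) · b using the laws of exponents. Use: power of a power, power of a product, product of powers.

a⁻⁴b⁷

((((a⁻² · b³)⁻¹)²)⁻¹) · b
= (((a⁻² · b³)⁻¹)⁻²) · b    [power of a power]
= ((a⁻² · b³)²) · b    [power of a power]
= (((a⁻²)²) · ((b³)²)) · b    [power of a product]
= (a⁻⁴ · ((b³)²)) · b    [power of a power]
= (a⁻⁴ · b⁶) · b    [power of a power]
= a⁻⁴b⁷    [product of powers]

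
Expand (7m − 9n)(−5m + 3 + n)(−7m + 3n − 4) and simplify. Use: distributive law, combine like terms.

(7m − 9n)(−5m + 3 + n)(−7m + 3n − 4)
= (−35m^2 + 21m + 7mn + 45mn − 27n − 9n^2)(−7m + 3n − 4)    [distributive law]
= (−35m^2 + 21m + 52mn − 27n − 9n^2)(−7m + 3n − 4)    [combine like terms]
= 245m^3 − 105m^2n + 140m^2 − 147m^2 + 63mn − 84m − 364m^2n + 156mn^2 − 208mn + 189mn − 81n^2 + 108n + 63mn^2 − 27n^3 + 36n^2    [distributive law]
= 245m^3 − 469m^2n − 7m^2 + 44mn − 84m + 219mn^2 − 45n^2 + 108n − 27n^3    [combine like terms]

245m^3 − 469m^2n − 7m^2 + 44mn − 84m + 219mn^2 − 45n^2 + 108n − 27n^3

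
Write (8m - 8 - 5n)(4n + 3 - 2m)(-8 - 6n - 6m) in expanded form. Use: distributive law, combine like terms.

(8m - 8 - 5n)(4n + 3 - 2m)(-8 - 6n - 6m)
= (32mn + 24m - 16m^2 - 32n - 24 + 16m - 20n^2 - 15n + 10mn)(-8 - 6n - 6m)    [distributive law]
= (42mn + 40m - 16m^2 - 47n - 24 - 20n^2)(-8 - 6n - 6m)    [combine like terms]
= -336mn - 252mn^2 - 252m^2n - 320m - 240mn - 240m^2 + 128m^2 + 96m^2n + 96m^3 + 376n + 282n^2 + 282mn + 192 + 144n + 144m + 160n^2 + 120n^3 + 120mn^2    [distributive law]
= -294mn - 132mn^2 - 156m^2n - 176m - 112m^2 + 96m^3 + 520n + 442n^2 + 192 + 120n^3    [combine like terms]

-294mn - 132mn^2 - 156m^2n - 176m - 112m^2 + 96m^3 + 520n + 442n^2 + 192 + 120n^3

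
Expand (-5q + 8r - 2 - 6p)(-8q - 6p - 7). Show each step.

40q² + 78pq + 51q - 64qr - 48pr - 56r + 54p + 14 + 36p²

(-5q + 8r - 2 - 6p)(-8q - 6p - 7)
= 40q² + 30pq + 35q - 64qr - 48pr - 56r + 16q + 12p + 14 + 48pq + 36p² + 42p    [distributive law]
= 40q² + 78pq + 51q - 64qr - 48pr - 56r + 54p + 14 + 36p²    [combine like terms]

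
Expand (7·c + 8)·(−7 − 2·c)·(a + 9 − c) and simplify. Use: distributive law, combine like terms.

(7·c + 8)·(−7 − 2·c)·(a + 9 − c)
= (−49·c − 14·c^2 − 56 − 16·c)·(a + 9 − c)    [distributive law]
= (−65·c − 14·c^2 − 56)·(a + 9 − c)    [combine like terms]
= −65·a·c − 585·c + 65·c^2 − 14·a·c^2 − 126·c^2 + 14·c^3 − 56·a − 504 + 56·c    [distributive law]
= −65·a·c − 529·c − 61·c^2 − 14·a·c^2 + 14·c^3 − 56·a − 504    [combine like terms]

−65·a·c − 529·c − 61·c^2 − 14·a·c^2 + 14·c^3 − 56·a − 504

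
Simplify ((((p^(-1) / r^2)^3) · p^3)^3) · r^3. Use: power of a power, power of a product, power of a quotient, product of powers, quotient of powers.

((((p^(-1) / r^2)^3) · p^3)^3) · r^3
= ((((p^(-1) / r^2)^3)^3) · ((p^3)^3)) · r^3    [power of a product]
= (((p^(-1) / r^2)^9) · ((p^3)^3)) · r^3    [power of a power]
= ((((p^(-1))^9) / ((r^2)^9)) · ((p^3)^3)) · r^3    [power of a quotient]
= ((p^(-9) / ((r^2)^9)) · ((p^3)^3)) · r^3    [power of a power]
= ((p^(-9) / r^18) · ((p^3)^3)) · r^3    [power of a power]
= ((p^(-9) / r^18) · p^9) · r^3    [power of a power]
= r^(-15)    [quotient of powers; product of powers]

r^(-15)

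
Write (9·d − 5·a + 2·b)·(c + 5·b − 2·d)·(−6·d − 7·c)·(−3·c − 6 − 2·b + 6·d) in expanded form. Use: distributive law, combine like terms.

(9·d − 5·a + 2·b)·(c + 5·b − 2·d)·(−6·d − 7·c)·(−3·c − 6 − 2·b + 6·d)
= (9·c·d + 45·b·d − 18·d^2 − 5·a·c − 25·a·b + 10·a·d + 2·b·c + 10·b^2 − 4·b·d)·(−6·d − 7·c)·(−3·c − 6 − 2·b + 6·d)    [distributive law]
= (9·c·d + 41·b·d − 18·d^2 − 5·a·c − 25·a·b + 10·a·d + 2·b·c + 10·b^2)·(−6·d − 7·c)·(−3·c − 6 − 2·b + 6·d)    [combine like terms]
= (−54·c·d^2 − 63·c^2·d − 246·b·d^2 − 287·b·c·d + 108·d^3 + 126·c·d^2 + 30·a·c·d + 35·a·c^2 + 150·a·b·d + 175·a·b·c − 60·a·d^2 − 70·a·c·d − 12·b·c·d − 14·b·c^2 − 60·b^2·d − 70·b^2·c)·(−3·c − 6 − 2·b + 6·d)    [distributive law]
= (72·c·d^2 − 63·c^2·d − 246·b·d^2 − 299·b·c·d + 108·d^3 − 40·a·c·d + 35·a·c^2 + 150·a·b·d + 175·a·b·c − 60·a·d^2 − 14·b·c^2 − 60·b^2·d − 70·b^2·c)·(−3·c − 6 − 2·b + 6·d)    [combine like terms]
= −216·c^2·d^2 − 432·c·d^2 − 144·b·c·d^2 + 432·c·d^3 + 189·c^3·d + 378·c^2·d + 126·b·c^2·d − 378·c^2·d^2 + 738·b·c·d^2 + 1476·b·d^2 + 492·b^2·d^2 − 1476·b·d^3 + 897·b·c^2·d + 1794·b·c·d + 598·b^2·c·d − 1794·b·c·d^2 − 324·c·d^3 − 648·d^3 − 216·b·d^3 + 648·d^4 + 120·a·c^2·d + 240·a·c·d + 80·a·b·c·d − 240·a·c·d^2 − 105·a·c^3 − 210·a·c^2 − 70·a·b·c^2 + 210·a·c^2·d − 450·a·b·c·d − 900·a·b·d − 300·a·b^2·d + 900·a·b·d^2 − 525·a·b·c^2 − 1050·a·b·c − 350·a·b^2·c + 1050·a·b·c·d + 180·a·c·d^2 + 360·a·d^2 + 120·a·b·d^2 − 360·a·d^3 + 42·b·c^3 + 84·b·c^2 + 28·b^2·c^2 − 84·b·c^2·d + 180·b^2·c·d + 360·b^2·d + 120·b^3·d − 360·b^2·d^2 + 210·b^2·c^2 + 420·b^2·c + 140·b^3·c − 420·b^2·c·d    [distributive law]
= −594·c^2·d^2 − 432·c·d^2 − 1200·b·c·d^2 + 108·c·d^3 + 189·c^3·d + 378·c^2·d + 939·b·c^2·d + 1476·b·d^2 + 132·b^2·d^2 − 1692·b·d^3 + 1794·b·c·d + 358·b^2·c·d − 648·d^3 + 648·d^4 + 330·a·c^2·d + 240·a·c·d + 680·a·b·c·d − 60·a·c·d^2 − 105·a·c^3 − 210·a·c^2 − 595·a·b·c^2 − 900·a·b·d − 300·a·b^2·d + 1020·a·b·d^2 − 1050·a·b·c − 350·a·b^2·c + 360·a·d^2 − 360·a·d^3 + 42·b·c^3 + 84·b·c^2 + 238·b^2·c^2 + 360·b^2·d + 120·b^3·d + 420·b^2·c + 140·b^3·c    [combine like terms]

−594·c^2·d^2 − 432·c·d^2 − 1200·b·c·d^2 + 108·c·d^3 + 189·c^3·d + 378·c^2·d + 939·b·c^2·d + 1476·b·d^2 + 132·b^2·d^2 − 1692·b·d^3 + 1794·b·c·d + 358·b^2·c·d − 648·d^3 + 648·d^4 + 330·a·c^2·d + 240·a·c·d + 680·a·b·c·d − 60·a·c·d^2 − 105·a·c^3 − 210·a·c^2 − 595·a·b·c^2 − 900·a·b·d − 300·a·b^2·d + 1020·a·b·d^2 − 1050·a·b·c − 350·a·b^2·c + 360·a·d^2 − 360·a·d^3 + 42·b·c^3 + 84·b·c^2 + 238·b^2·c^2 + 360·b^2·d + 120·b^3·d + 420·b^2·c + 140·b^3·c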